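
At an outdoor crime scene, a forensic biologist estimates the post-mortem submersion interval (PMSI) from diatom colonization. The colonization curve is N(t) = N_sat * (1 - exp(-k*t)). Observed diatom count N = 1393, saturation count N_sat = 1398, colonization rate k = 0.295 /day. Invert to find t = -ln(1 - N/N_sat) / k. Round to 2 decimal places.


PMSI from diatom colonization curve:
N / N_sat = 1393 / 1398 = 0.996423
1 - N/N_sat = 0.003577
ln(1 - N/N_sat) = -5.633231
t = -ln(1 - N/N_sat) / k = -(-5.633231) / 0.295 = 19.10 days

19.10


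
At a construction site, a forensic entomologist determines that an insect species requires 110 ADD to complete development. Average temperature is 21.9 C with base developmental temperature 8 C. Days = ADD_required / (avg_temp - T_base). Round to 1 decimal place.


Insect development time:
Effective temperature = avg_temp - T_base = 21.9 - 8 = 13.9 C
Days = ADD / effective_temp = 110 / 13.9 = 7.9 days

7.9


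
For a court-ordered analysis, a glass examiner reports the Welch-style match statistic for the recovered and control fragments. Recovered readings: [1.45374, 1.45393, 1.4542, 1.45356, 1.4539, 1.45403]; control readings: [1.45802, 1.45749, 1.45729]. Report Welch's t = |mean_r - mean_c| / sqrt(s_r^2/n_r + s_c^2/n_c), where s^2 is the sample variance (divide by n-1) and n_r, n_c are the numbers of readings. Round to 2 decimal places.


Welch's t-criterion for glass RI comparison:
Recovered mean = sum / n_r = 8.72336 / 6 = 1.4538933
Control mean = sum / n_c = 4.3728 / 3 = 1.4576
Recovered sample variance s_r^2 = 4.97467e-08
Control sample variance s_c^2 = 1.423e-07
Welch SE (unpooled) = sqrt(s_r^2/n_r + s_c^2/n_c) = sqrt(8.29111e-09 + 4.74333e-08) = sqrt(5.57244e-08) = 0.00023606
|mean_r - mean_c| = 0.00370667
t = 0.00370667 / 0.00023606 = 15.70

15.70


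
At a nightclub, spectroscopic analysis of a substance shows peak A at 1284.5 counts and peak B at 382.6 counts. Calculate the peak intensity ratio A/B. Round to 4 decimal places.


Spectral peak ratio:
Peak A = 1284.5 counts
Peak B = 382.6 counts
Ratio = 1284.5 / 382.6 = 3.3573

3.3573


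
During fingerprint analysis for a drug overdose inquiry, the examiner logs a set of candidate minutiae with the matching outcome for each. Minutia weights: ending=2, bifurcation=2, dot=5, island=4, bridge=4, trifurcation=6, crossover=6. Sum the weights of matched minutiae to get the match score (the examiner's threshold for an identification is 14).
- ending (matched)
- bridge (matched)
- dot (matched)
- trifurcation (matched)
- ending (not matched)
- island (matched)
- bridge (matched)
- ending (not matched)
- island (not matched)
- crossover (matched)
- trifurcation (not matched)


Weighted minutiae match score:
  ending: matched, +2 (running total 2)
  bridge: matched, +4 (running total 6)
  dot: matched, +5 (running total 11)
  trifurcation: matched, +6 (running total 17)
  ending: not matched, +0
  island: matched, +4 (running total 21)
  bridge: matched, +4 (running total 25)
  ending: not matched, +0
  island: not matched, +0
  crossover: matched, +6 (running total 31)
  trifurcation: not matched, +0
Total score = 31
Threshold = 14; verdict = identification

31


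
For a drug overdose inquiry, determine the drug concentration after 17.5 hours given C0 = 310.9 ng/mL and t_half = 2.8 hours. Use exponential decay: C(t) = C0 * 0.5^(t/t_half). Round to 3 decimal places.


Drug concentration decay:
Number of half-lives = t / t_half = 17.5 / 2.8 = 6.25
Decay factor = 0.5^6.25 = 0.01313901
C(t) = 310.9 * 0.01313901 = 4.085 ng/mL

4.085


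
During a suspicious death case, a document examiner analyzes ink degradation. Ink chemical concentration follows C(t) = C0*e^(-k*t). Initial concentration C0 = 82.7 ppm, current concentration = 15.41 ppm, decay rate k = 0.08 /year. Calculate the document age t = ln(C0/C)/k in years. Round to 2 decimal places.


Document age estimation:
C0/C = 82.7 / 15.41 = 5.366645
ln(C0/C) = 1.680203
t = 1.680203 / 0.08 = 21.00 years

21.00


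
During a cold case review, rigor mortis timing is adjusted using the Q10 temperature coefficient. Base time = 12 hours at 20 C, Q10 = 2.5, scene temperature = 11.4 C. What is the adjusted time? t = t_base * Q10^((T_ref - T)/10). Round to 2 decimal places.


Rigor mortis time adjustment:
Exponent = (T_ref - T_actual) / 10 = (20 - 11.4) / 10 = 0.86
Q10 factor = 2.5^0.86 = 2.19902
t_adjusted = 12 * 2.19902 = 26.39 hours

26.39


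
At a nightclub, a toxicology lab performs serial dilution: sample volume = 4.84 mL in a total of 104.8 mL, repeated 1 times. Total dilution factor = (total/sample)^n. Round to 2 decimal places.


Dilution factor calculation:
Single dilution = V_total / V_sample = 104.8 / 4.84 ≈ 21.652893
Number of dilutions = 1
Total DF = (104.8 / 4.84)^1 (full precision, rounded at the end) = 21.65

21.65


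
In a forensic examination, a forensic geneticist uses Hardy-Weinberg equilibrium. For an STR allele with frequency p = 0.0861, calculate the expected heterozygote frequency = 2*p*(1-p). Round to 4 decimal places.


Hardy-Weinberg heterozygote frequency:
q = 1 - p = 1 - 0.0861 = 0.9139
2pq = 2 * 0.0861 * 0.9139 = 0.1574

0.1574


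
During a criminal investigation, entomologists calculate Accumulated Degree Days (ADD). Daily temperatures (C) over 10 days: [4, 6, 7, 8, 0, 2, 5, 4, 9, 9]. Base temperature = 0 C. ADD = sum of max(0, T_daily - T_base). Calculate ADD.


Computing ADD day by day:
Day 1: max(0, 4 - 0) = 4
Day 2: max(0, 6 - 0) = 6
Day 3: max(0, 7 - 0) = 7
Day 4: max(0, 8 - 0) = 8
Day 5: max(0, 0 - 0) = 0
Day 6: max(0, 2 - 0) = 2
Day 7: max(0, 5 - 0) = 5
Day 8: max(0, 4 - 0) = 4
Day 9: max(0, 9 - 0) = 9
Day 10: max(0, 9 - 0) = 9
Total ADD = 54

54


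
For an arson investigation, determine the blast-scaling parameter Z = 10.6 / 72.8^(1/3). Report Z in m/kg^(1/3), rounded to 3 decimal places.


Scaled distance calculation:
W^(1/3) = 72.8^(1/3) = 4.175519
Z = R / W^(1/3) = 10.6 / 4.175519
Z = 2.539 m/kg^(1/3)

2.539


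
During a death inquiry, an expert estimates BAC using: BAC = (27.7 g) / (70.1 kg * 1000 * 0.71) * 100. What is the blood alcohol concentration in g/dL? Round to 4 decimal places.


Applying the Widmark formula:
BAC = (dose_g / (body_wt * 1000 * r)) * 100
Denominator = 70.1 * 1000 * 0.71 = 49771
BAC = (27.7 / 49771) * 100
BAC = 0.0557 g/dL

0.0557


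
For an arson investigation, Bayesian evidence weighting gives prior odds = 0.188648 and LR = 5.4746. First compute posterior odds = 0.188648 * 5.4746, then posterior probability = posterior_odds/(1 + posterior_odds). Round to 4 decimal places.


Bayesian evidence evaluation:
Posterior odds = prior_odds * LR = 0.188648 * 5.4746 = 1.032772
Posterior probability = posterior_odds / (1 + posterior_odds)
= 1.032772 / (1 + 1.032772)
= 1.032772 / 2.032772
= 0.5081

0.5081


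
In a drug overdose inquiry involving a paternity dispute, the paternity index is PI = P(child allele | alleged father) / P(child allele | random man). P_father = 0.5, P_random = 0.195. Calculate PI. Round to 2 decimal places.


Paternity Index calculation:
PI = P(allele|father) / P(allele|random)
PI = 0.5 / 0.195
PI = 2.56

2.56


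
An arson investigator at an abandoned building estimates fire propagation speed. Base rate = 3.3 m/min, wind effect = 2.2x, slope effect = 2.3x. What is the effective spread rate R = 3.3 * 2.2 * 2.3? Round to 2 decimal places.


Fire spread rate calculation:
R = R0 * wind_factor * slope_factor
= 3.3 * 2.2 * 2.3
= 7.26 * 2.3
= 16.70 m/min

16.70


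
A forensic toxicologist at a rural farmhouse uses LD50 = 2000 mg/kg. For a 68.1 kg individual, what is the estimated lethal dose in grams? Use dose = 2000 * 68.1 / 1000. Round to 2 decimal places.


Lethal dose calculation:
Lethal dose = LD50 * body_weight / 1000
= 2000 * 68.1 / 1000
= 136200 / 1000
= 136.20 g

136.20


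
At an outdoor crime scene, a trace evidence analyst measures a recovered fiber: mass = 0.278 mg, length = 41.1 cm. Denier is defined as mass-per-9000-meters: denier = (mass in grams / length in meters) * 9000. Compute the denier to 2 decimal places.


Denier calculation:
Mass in grams = 0.278 mg / 1000 = 0.000278 g
Length in meters = 41.1 cm / 100 = 0.411 m
Linear density = mass / length = 0.000278 / 0.411 = 0.0006764 g/m
Denier = (g/m) * 9000 = 0.0006764 * 9000 = 6.09

6.09


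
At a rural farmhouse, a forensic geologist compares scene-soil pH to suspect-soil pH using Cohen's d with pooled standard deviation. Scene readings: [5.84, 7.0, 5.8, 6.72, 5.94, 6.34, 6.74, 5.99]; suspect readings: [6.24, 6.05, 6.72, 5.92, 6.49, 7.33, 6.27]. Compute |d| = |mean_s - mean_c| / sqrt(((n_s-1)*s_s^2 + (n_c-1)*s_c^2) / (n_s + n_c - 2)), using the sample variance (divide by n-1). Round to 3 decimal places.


Pooled-variance Cohen's d for soil pH comparison:
Scene mean = 50.37 / 8 = 6.29625
Suspect mean = 45.02 / 7 = 6.431429
Scene sample variance s_s^2 = 0.221255
Suspect sample variance s_c^2 = 0.227314
Pooled variance = ((n_s-1)*s_s^2 + (n_c-1)*s_c^2) / (n_s + n_c - 2) = 0.224052
Pooled SD = sqrt(0.224052) = 0.473341
Mean difference = -0.135179
|d| = |-0.135179| / 0.473341 = 0.286

0.286


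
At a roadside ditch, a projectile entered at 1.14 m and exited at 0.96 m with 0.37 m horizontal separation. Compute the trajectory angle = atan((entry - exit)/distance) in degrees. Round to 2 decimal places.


Bullet trajectory angle:
Height difference = 1.14 - 0.96 = 0.18 m
angle = atan(0.18 / 0.37)
angle = atan(0.486486)
angle = 25.94 degrees

25.94


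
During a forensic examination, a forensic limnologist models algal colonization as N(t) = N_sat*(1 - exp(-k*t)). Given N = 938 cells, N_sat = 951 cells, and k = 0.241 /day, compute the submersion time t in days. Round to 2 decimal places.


PMSI from diatom colonization curve:
N / N_sat = 938 / 951 = 0.98633
1 - N/N_sat = 0.01367
ln(1 - N/N_sat) = -4.292552
t = -ln(1 - N/N_sat) / k = -(-4.292552) / 0.241 = 17.81 days

17.81


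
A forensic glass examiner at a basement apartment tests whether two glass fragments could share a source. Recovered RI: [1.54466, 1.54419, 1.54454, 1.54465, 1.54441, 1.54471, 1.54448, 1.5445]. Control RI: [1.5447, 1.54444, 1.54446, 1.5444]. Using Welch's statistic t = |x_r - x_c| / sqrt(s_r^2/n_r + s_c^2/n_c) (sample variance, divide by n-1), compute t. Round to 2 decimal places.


Welch's t-criterion for glass RI comparison:
Recovered mean = sum / n_r = 12.35614 / 8 = 1.5445175
Control mean = sum / n_c = 6.178 / 4 = 1.5445
Recovered sample variance s_r^2 = 2.79929e-08
Control sample variance s_c^2 = 1.84e-08
Welch SE (unpooled) = sqrt(s_r^2/n_r + s_c^2/n_c) = sqrt(3.49911e-09 + 4.6e-09) = sqrt(8.09911e-09) = 8.99951e-05
|mean_r - mean_c| = 1.75e-05
t = 1.75e-05 / 8.99951e-05 = 0.19

0.19


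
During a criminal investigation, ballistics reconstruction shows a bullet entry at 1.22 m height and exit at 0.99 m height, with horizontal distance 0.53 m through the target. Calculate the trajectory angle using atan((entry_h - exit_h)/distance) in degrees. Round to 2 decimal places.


Bullet trajectory angle:
Height difference = 1.22 - 0.99 = 0.23 m
angle = atan(0.23 / 0.53)
angle = atan(0.433962)
angle = 23.46 degrees

23.46


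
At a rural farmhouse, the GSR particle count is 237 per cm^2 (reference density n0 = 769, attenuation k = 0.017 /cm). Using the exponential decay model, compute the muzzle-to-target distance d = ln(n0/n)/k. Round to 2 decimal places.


GSR distance calculation:
n0/n = 769 / 237 = 3.244726
ln(n0/n) = 1.177031
d = 1.177031 / 0.017 = 69.24 cm

69.24


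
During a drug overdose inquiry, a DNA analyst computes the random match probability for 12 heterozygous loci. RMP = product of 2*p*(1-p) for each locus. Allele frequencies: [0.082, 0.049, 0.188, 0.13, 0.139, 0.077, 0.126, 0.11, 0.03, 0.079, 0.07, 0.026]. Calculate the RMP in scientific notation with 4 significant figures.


Computing RMP for 12 loci:
Locus 1: 2 * 0.082 * 0.918 = 0.150552
Locus 2: 2 * 0.049 * 0.951 = 0.093198
Locus 3: 2 * 0.188 * 0.812 = 0.305312
Locus 4: 2 * 0.13 * 0.87 = 0.2262
Locus 5: 2 * 0.139 * 0.861 = 0.239358
Locus 6: 2 * 0.077 * 0.923 = 0.142142
Locus 7: 2 * 0.126 * 0.874 = 0.220248
Locus 8: 2 * 0.11 * 0.89 = 0.1958
Locus 9: 2 * 0.03 * 0.97 = 0.0582
Locus 10: 2 * 0.079 * 0.921 = 0.145518
Locus 11: 2 * 0.07 * 0.93 = 0.1302
Locus 12: 2 * 0.026 * 0.974 = 0.050648
RMP = 7.940e-11

7.940e-11


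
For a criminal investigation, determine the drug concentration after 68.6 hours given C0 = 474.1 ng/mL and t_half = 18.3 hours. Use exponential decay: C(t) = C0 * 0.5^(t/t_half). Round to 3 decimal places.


Drug concentration decay:
Number of half-lives = t / t_half = 68.6 / 18.3 = 3.748634
Decay factor = 0.5^3.748634 = 0.07439585
C(t) = 474.1 * 0.07439585 = 35.271 ng/mL

35.271


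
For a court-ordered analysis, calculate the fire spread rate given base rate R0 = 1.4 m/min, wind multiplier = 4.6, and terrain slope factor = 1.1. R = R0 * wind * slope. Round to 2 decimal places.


Fire spread rate calculation:
R = R0 * wind_factor * slope_factor
= 1.4 * 4.6 * 1.1
= 6.44 * 1.1
= 7.08 m/min

7.08


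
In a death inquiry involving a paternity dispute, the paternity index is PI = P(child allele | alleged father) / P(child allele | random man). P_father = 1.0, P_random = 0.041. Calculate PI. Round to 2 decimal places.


Paternity Index calculation:
PI = P(allele|father) / P(allele|random)
PI = 1.0 / 0.041
PI = 24.39

24.39


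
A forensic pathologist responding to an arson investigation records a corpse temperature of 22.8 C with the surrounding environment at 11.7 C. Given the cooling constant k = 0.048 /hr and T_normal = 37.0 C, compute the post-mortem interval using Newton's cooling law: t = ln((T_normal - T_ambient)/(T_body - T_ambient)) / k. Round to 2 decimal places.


Using Newton's law of cooling:
t = ln((T_normal - T_ambient) / (T_body - T_ambient)) / k
T_normal - T_ambient = 25.3
T_body - T_ambient = 11.1
Ratio = 2.279279
ln(ratio) = 0.823859
t = 0.823859 / 0.048 = 17.16 hours

17.16


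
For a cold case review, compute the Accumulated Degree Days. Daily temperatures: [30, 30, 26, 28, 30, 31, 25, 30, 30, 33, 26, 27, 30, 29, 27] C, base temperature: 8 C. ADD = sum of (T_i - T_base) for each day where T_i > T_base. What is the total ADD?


Computing ADD day by day:
Day 1: max(0, 30 - 8) = 22
Day 2: max(0, 30 - 8) = 22
Day 3: max(0, 26 - 8) = 18
Day 4: max(0, 28 - 8) = 20
Day 5: max(0, 30 - 8) = 22
Day 6: max(0, 31 - 8) = 23
Day 7: max(0, 25 - 8) = 17
Day 8: max(0, 30 - 8) = 22
Day 9: max(0, 30 - 8) = 22
Day 10: max(0, 33 - 8) = 25
Day 11: max(0, 26 - 8) = 18
Day 12: max(0, 27 - 8) = 19
Day 13: max(0, 30 - 8) = 22
Day 14: max(0, 29 - 8) = 21
Day 15: max(0, 27 - 8) = 19
Total ADD = 312

312


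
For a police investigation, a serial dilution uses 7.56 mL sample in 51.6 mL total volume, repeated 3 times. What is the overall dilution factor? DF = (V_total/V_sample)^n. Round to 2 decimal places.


Dilution factor calculation:
Single dilution = V_total / V_sample = 51.6 / 7.56 ≈ 6.825397
Number of dilutions = 3
Total DF = (51.6 / 7.56)^3 (full precision, rounded at the end) = 317.97

317.97


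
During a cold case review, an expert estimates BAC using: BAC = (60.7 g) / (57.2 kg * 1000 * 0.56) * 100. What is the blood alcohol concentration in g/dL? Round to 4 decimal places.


Applying the Widmark formula:
BAC = (dose_g / (body_wt * 1000 * r)) * 100
Denominator = 57.2 * 1000 * 0.56 = 32032
BAC = (60.7 / 32032) * 100
BAC = 0.1895 g/dL

0.1895


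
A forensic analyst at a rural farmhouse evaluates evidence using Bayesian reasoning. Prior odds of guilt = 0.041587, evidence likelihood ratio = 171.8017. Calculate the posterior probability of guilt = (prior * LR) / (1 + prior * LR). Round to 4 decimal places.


Bayesian evidence evaluation:
Posterior odds = prior_odds * LR = 0.041587 * 171.8017 = 7.144717
Posterior probability = posterior_odds / (1 + posterior_odds)
= 7.144717 / (1 + 7.144717)
= 7.144717 / 8.144717
= 0.8772

0.8772


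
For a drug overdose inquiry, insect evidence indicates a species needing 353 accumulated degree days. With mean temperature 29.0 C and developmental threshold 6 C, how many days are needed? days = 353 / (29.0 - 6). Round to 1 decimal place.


Insect development time:
Effective temperature = avg_temp - T_base = 29.0 - 6 = 23.0 C
Days = ADD / effective_temp = 353 / 23.0 = 15.3 days

15.3


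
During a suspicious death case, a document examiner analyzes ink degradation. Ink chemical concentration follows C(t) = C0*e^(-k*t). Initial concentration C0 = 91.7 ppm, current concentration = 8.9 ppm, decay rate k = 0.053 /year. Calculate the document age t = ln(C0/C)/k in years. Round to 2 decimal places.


Document age estimation:
C0/C = 91.7 / 8.9 = 10.303371
ln(C0/C) = 2.332471
t = 2.332471 / 0.053 = 44.01 years

44.01


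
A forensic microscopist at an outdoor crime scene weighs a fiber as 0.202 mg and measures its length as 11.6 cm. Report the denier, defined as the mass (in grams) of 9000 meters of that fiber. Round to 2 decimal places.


Denier calculation:
Mass in grams = 0.202 mg / 1000 = 0.000202 g
Length in meters = 11.6 cm / 100 = 0.116 m
Linear density = mass / length = 0.000202 / 0.116 = 0.00174138 g/m
Denier = (g/m) * 9000 = 0.00174138 * 9000 = 15.67

15.67


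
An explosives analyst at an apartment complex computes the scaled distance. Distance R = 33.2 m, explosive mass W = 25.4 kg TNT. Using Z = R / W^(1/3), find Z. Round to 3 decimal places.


Scaled distance calculation:
W^(1/3) = 25.4^(1/3) = 2.93953
Z = R / W^(1/3) = 33.2 / 2.93953
Z = 11.294 m/kg^(1/3)

11.294


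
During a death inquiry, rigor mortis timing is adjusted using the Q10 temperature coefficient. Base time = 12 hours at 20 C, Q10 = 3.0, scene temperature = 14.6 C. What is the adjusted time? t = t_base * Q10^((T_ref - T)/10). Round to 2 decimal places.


Rigor mortis time adjustment:
Exponent = (T_ref - T_actual) / 10 = (20 - 14.6) / 10 = 0.54
Q10 factor = 3.0^0.54 = 1.80986
t_adjusted = 12 * 1.80986 = 21.72 hours

21.72


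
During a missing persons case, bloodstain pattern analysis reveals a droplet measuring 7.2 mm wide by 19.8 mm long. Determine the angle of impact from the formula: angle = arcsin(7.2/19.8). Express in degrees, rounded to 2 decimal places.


Blood spatter impact angle calculation:
width / length = 7.2 / 19.8 = 0.363636
angle = arcsin(0.363636)
angle = 21.32 degrees

21.32


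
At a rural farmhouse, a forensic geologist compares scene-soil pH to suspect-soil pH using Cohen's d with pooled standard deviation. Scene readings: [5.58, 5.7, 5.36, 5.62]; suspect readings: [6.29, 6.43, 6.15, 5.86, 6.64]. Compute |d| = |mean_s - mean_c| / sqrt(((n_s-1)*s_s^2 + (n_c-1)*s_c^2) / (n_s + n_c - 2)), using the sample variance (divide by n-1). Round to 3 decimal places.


Pooled-variance Cohen's d for soil pH comparison:
Scene mean = 22.26 / 4 = 5.565
Suspect mean = 31.37 / 5 = 6.274
Scene sample variance s_s^2 = 0.021167
Suspect sample variance s_c^2 = 0.08633
Pooled variance = ((n_s-1)*s_s^2 + (n_c-1)*s_c^2) / (n_s + n_c - 2) = 0.058403
Pooled SD = sqrt(0.058403) = 0.241667
Mean difference = -0.709
|d| = |-0.709| / 0.241667 = 2.934

2.934


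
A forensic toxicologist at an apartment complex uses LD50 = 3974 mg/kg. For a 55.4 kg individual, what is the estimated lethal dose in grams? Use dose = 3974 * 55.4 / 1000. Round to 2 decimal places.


Lethal dose calculation:
Lethal dose = LD50 * body_weight / 1000
= 3974 * 55.4 / 1000
= 220159.6 / 1000
= 220.16 g

220.16


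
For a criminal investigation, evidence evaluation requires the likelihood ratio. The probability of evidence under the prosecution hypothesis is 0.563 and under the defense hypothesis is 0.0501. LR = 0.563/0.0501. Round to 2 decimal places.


Likelihood ratio calculation:
LR = P(E|Hp) / P(E|Hd)
LR = 0.563 / 0.0501
LR = 11.24

11.24


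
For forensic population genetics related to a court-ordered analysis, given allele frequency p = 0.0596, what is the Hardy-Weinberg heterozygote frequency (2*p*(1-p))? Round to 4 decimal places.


Hardy-Weinberg heterozygote frequency:
q = 1 - p = 1 - 0.0596 = 0.9404
2pq = 2 * 0.0596 * 0.9404 = 0.1121

0.1121


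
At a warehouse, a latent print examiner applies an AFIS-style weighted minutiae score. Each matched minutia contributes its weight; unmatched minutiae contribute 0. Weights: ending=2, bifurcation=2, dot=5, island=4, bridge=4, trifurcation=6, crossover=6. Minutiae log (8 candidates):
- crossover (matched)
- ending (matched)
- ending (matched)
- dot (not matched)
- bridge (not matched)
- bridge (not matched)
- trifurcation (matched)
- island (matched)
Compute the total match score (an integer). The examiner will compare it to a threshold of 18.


Weighted minutiae match score:
  crossover: matched, +6 (running total 6)
  ending: matched, +2 (running total 8)
  ending: matched, +2 (running total 10)
  dot: not matched, +0
  bridge: not matched, +0
  bridge: not matched, +0
  trifurcation: matched, +6 (running total 16)
  island: matched, +4 (running total 20)
Total score = 20
Threshold = 18; verdict = identification

20


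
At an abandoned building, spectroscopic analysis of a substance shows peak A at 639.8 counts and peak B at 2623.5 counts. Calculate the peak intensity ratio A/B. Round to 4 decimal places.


Spectral peak ratio:
Peak A = 639.8 counts
Peak B = 2623.5 counts
Ratio = 639.8 / 2623.5 = 0.2439

0.2439


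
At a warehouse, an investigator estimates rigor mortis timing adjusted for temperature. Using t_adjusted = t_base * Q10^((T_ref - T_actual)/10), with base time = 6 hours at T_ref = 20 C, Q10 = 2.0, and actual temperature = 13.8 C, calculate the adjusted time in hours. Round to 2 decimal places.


Rigor mortis time adjustment:
Exponent = (T_ref - T_actual) / 10 = (20 - 13.8) / 10 = 0.62
Q10 factor = 2.0^0.62 = 1.53688
t_adjusted = 6 * 1.53688 = 9.22 hours

9.22


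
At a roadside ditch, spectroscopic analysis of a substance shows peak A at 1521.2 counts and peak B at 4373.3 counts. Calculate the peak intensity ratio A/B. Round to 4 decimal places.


Spectral peak ratio:
Peak A = 1521.2 counts
Peak B = 4373.3 counts
Ratio = 1521.2 / 4373.3 = 0.3478

0.3478


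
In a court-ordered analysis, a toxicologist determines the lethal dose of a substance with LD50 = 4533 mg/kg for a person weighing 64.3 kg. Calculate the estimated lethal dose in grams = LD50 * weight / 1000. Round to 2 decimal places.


Lethal dose calculation:
Lethal dose = LD50 * body_weight / 1000
= 4533 * 64.3 / 1000
= 291471.9 / 1000
= 291.47 g

291.47


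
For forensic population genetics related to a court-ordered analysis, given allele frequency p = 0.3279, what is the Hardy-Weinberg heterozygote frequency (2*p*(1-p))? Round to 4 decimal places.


Hardy-Weinberg heterozygote frequency:
q = 1 - p = 1 - 0.3279 = 0.6721
2pq = 2 * 0.3279 * 0.6721 = 0.4408

0.4408


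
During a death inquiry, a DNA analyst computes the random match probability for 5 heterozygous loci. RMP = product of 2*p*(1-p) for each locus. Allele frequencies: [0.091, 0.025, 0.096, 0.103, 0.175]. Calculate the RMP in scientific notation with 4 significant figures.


Computing RMP for 5 loci:
Locus 1: 2 * 0.091 * 0.909 = 0.165438
Locus 2: 2 * 0.025 * 0.975 = 0.04875
Locus 3: 2 * 0.096 * 0.904 = 0.173568
Locus 4: 2 * 0.103 * 0.897 = 0.184782
Locus 5: 2 * 0.175 * 0.825 = 0.28875
RMP = 7.469e-05

7.469e-05


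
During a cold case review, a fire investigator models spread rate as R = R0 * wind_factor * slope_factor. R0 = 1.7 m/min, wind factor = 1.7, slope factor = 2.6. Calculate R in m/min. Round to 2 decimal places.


Fire spread rate calculation:
R = R0 * wind_factor * slope_factor
= 1.7 * 1.7 * 2.6
= 2.89 * 2.6
= 7.51 m/min

7.51


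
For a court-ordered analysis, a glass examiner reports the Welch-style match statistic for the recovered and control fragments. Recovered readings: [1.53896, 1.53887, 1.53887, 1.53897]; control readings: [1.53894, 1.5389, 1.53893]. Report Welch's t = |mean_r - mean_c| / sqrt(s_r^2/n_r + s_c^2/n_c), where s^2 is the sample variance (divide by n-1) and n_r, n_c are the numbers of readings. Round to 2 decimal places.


Welch's t-criterion for glass RI comparison:
Recovered mean = sum / n_r = 6.15567 / 4 = 1.5389175
Control mean = sum / n_c = 4.61677 / 3 = 1.5389233
Recovered sample variance s_r^2 = 3.025e-09
Control sample variance s_c^2 = 4.33333e-10
Welch SE (unpooled) = sqrt(s_r^2/n_r + s_c^2/n_c) = sqrt(7.5625e-10 + 1.44444e-10) = sqrt(9.00694e-10) = 3.00116e-05
|mean_r - mean_c| = 5.83333e-06
t = 5.83333e-06 / 3.00116e-05 = 0.19

0.19


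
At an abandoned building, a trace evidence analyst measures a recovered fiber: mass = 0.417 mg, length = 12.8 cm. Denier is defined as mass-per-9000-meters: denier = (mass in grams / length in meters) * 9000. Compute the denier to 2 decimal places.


Denier calculation:
Mass in grams = 0.417 mg / 1000 = 0.000417 g
Length in meters = 12.8 cm / 100 = 0.128 m
Linear density = mass / length = 0.000417 / 0.128 = 0.00325781 g/m
Denier = (g/m) * 9000 = 0.00325781 * 9000 = 29.32

29.32


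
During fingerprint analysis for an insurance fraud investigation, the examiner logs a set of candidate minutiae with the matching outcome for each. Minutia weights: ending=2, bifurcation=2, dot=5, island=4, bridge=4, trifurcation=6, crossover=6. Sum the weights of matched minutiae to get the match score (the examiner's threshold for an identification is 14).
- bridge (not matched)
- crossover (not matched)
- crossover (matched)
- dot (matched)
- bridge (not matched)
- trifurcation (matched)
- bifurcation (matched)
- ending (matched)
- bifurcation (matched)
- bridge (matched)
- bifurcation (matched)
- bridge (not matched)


Weighted minutiae match score:
  bridge: not matched, +0
  crossover: not matched, +0
  crossover: matched, +6 (running total 6)
  dot: matched, +5 (running total 11)
  bridge: not matched, +0
  trifurcation: matched, +6 (running total 17)
  bifurcation: matched, +2 (running total 19)
  ending: matched, +2 (running total 21)
  bifurcation: matched, +2 (running total 23)
  bridge: matched, +4 (running total 27)
  bifurcation: matched, +2 (running total 29)
  bridge: not matched, +0
Total score = 29
Threshold = 14; verdict = identification

29


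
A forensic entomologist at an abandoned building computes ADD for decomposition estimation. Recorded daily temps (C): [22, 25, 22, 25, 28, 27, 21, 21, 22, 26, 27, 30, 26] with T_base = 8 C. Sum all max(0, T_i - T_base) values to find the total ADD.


Computing ADD day by day:
Day 1: max(0, 22 - 8) = 14
Day 2: max(0, 25 - 8) = 17
Day 3: max(0, 22 - 8) = 14
Day 4: max(0, 25 - 8) = 17
Day 5: max(0, 28 - 8) = 20
Day 6: max(0, 27 - 8) = 19
Day 7: max(0, 21 - 8) = 13
Day 8: max(0, 21 - 8) = 13
Day 9: max(0, 22 - 8) = 14
Day 10: max(0, 26 - 8) = 18
Day 11: max(0, 27 - 8) = 19
Day 12: max(0, 30 - 8) = 22
Day 13: max(0, 26 - 8) = 18
Total ADD = 218

218


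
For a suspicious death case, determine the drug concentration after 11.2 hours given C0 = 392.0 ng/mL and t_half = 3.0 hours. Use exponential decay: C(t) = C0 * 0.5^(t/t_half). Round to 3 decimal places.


Drug concentration decay:
Number of half-lives = t / t_half = 11.2 / 3.0 = 3.733333
Decay factor = 0.5^3.733333 = 0.07518908
C(t) = 392.0 * 0.07518908 = 29.474 ng/mL

29.474


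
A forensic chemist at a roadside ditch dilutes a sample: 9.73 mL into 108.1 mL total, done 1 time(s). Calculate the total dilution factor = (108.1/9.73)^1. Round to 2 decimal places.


Dilution factor calculation:
Single dilution = V_total / V_sample = 108.1 / 9.73 ≈ 11.109969
Number of dilutions = 1
Total DF = (108.1 / 9.73)^1 (full precision, rounded at the end) = 11.11

11.11


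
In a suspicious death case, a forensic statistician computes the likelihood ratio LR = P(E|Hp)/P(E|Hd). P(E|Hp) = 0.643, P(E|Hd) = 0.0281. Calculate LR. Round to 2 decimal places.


Likelihood ratio calculation:
LR = P(E|Hp) / P(E|Hd)
LR = 0.643 / 0.0281
LR = 22.88

22.88


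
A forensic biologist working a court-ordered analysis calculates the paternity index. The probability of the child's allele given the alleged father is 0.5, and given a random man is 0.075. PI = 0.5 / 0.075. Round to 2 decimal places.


Paternity Index calculation:
PI = P(allele|father) / P(allele|random)
PI = 0.5 / 0.075
PI = 6.67

6.67


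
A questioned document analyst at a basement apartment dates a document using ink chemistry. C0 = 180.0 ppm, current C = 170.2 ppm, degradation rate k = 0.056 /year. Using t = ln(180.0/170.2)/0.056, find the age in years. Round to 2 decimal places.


Document age estimation:
C0/C = 180.0 / 170.2 = 1.057579
ln(C0/C) = 0.055982
t = 0.055982 / 0.056 = 1.00 years

1.00


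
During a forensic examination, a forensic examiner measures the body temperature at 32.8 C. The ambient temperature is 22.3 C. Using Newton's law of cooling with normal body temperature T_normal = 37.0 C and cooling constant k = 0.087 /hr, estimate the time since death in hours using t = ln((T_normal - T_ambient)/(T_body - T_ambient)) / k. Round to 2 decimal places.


Using Newton's law of cooling:
t = ln((T_normal - T_ambient) / (T_body - T_ambient)) / k
T_normal - T_ambient = 14.7
T_body - T_ambient = 10.5
Ratio = 1.4
ln(ratio) = 0.336472
t = 0.336472 / 0.087 = 3.87 hours

3.87


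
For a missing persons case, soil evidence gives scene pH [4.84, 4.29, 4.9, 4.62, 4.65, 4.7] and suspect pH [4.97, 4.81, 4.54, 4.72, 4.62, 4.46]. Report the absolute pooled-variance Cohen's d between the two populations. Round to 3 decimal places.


Pooled-variance Cohen's d for soil pH comparison:
Scene mean = 28 / 6 = 4.666667
Suspect mean = 28.12 / 6 = 4.686667
Scene sample variance s_s^2 = 0.045987
Suspect sample variance s_c^2 = 0.034787
Pooled variance = ((n_s-1)*s_s^2 + (n_c-1)*s_c^2) / (n_s + n_c - 2) = 0.040387
Pooled SD = sqrt(0.040387) = 0.200965
Mean difference = -0.02
|d| = |-0.02| / 0.200965 = 0.100

0.100


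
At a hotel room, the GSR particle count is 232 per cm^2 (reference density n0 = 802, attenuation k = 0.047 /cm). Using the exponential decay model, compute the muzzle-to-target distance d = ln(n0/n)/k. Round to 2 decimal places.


GSR distance calculation:
n0/n = 802 / 232 = 3.456897
ln(n0/n) = 1.240371
d = 1.240371 / 0.047 = 26.39 cm

26.39


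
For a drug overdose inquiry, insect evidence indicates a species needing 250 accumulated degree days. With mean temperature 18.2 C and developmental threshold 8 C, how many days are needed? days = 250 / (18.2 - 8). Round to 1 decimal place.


Insect development time:
Effective temperature = avg_temp - T_base = 18.2 - 8 = 10.2 C
Days = ADD / effective_temp = 250 / 10.2 = 24.5 days

24.5


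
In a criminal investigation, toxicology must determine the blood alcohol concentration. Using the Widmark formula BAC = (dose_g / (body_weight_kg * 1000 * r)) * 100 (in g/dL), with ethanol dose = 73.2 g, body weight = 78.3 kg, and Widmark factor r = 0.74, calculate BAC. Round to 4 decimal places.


Applying the Widmark formula:
BAC = (dose_g / (body_wt * 1000 * r)) * 100
Denominator = 78.3 * 1000 * 0.74 = 57942
BAC = (73.2 / 57942) * 100
BAC = 0.1263 g/dL

0.1263


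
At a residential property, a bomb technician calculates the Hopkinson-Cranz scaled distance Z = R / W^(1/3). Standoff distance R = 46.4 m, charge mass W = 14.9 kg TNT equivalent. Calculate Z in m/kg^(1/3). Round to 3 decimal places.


Scaled distance calculation:
W^(1/3) = 14.9^(1/3) = 2.460719
Z = R / W^(1/3) = 46.4 / 2.460719
Z = 18.856 m/kg^(1/3)

18.856


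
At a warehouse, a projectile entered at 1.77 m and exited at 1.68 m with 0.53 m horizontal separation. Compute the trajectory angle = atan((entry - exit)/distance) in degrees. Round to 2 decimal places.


Bullet trajectory angle:
Height difference = 1.77 - 1.68 = 0.09 m
angle = atan(0.09 / 0.53)
angle = atan(0.169811)
angle = 9.64 degrees

9.64


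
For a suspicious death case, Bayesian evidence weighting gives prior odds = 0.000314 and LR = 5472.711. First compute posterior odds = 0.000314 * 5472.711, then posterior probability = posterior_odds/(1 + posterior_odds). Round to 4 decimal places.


Bayesian evidence evaluation:
Posterior odds = prior_odds * LR = 0.000314 * 5472.711 = 1.718431
Posterior probability = posterior_odds / (1 + posterior_odds)
= 1.718431 / (1 + 1.718431)
= 1.718431 / 2.718431
= 0.6321

0.6321


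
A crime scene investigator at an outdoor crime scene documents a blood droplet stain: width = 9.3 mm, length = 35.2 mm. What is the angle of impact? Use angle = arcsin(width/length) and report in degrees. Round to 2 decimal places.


Blood spatter impact angle calculation:
width / length = 9.3 / 35.2 = 0.264205
angle = arcsin(0.264205)
angle = 15.32 degrees

15.32


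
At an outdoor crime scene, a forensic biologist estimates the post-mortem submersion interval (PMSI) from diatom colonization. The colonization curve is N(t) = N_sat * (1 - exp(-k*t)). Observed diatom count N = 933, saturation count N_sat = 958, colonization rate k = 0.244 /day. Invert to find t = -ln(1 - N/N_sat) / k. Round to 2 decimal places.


PMSI from diatom colonization curve:
N / N_sat = 933 / 958 = 0.973904
1 - N/N_sat = 0.026096
ln(1 - N/N_sat) = -3.645973
t = -ln(1 - N/N_sat) / k = -(-3.645973) / 0.244 = 14.94 days

14.94


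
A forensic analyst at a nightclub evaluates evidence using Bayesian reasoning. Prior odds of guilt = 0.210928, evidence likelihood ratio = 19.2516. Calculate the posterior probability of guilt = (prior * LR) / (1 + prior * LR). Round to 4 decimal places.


Bayesian evidence evaluation:
Posterior odds = prior_odds * LR = 0.210928 * 19.2516 = 4.060701
Posterior probability = posterior_odds / (1 + posterior_odds)
= 4.060701 / (1 + 4.060701)
= 4.060701 / 5.060701
= 0.8024

0.8024


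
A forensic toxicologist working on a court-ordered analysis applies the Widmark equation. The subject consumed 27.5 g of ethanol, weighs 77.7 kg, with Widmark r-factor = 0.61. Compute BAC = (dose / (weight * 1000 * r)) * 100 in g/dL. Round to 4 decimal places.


Applying the Widmark formula:
BAC = (dose_g / (body_wt * 1000 * r)) * 100
Denominator = 77.7 * 1000 * 0.61 = 47397
BAC = (27.5 / 47397) * 100
BAC = 0.0580 g/dL

0.0580


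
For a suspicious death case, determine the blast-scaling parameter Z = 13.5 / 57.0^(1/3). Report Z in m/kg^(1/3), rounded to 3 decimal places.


Scaled distance calculation:
W^(1/3) = 57.0^(1/3) = 3.848501
Z = R / W^(1/3) = 13.5 / 3.848501
Z = 3.508 m/kg^(1/3)

3.508


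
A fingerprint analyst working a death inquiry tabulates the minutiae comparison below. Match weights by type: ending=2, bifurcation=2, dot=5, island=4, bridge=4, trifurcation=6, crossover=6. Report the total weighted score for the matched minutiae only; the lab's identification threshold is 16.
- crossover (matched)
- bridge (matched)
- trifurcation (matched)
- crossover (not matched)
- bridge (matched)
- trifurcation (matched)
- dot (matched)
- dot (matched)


Weighted minutiae match score:
  crossover: matched, +6 (running total 6)
  bridge: matched, +4 (running total 10)
  trifurcation: matched, +6 (running total 16)
  crossover: not matched, +0
  bridge: matched, +4 (running total 20)
  trifurcation: matched, +6 (running total 26)
  dot: matched, +5 (running total 31)
  dot: matched, +5 (running total 36)
Total score = 36
Threshold = 16; verdict = identification

36


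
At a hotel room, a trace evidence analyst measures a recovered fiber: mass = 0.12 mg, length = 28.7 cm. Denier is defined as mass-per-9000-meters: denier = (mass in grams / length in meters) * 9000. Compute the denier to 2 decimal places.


Denier calculation:
Mass in grams = 0.12 mg / 1000 = 0.00012 g
Length in meters = 28.7 cm / 100 = 0.287 m
Linear density = mass / length = 0.00012 / 0.287 = 0.00041812 g/m
Denier = (g/m) * 9000 = 0.00041812 * 9000 = 3.76

3.76


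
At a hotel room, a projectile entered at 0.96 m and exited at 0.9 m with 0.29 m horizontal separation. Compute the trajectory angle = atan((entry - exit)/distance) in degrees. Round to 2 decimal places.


Bullet trajectory angle:
Height difference = 0.96 - 0.9 = 0.06 m
angle = atan(0.06 / 0.29)
angle = atan(0.206897)
angle = 11.69 degrees

11.69


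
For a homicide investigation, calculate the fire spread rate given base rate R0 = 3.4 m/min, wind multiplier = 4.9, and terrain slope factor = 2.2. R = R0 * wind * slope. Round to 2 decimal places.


Fire spread rate calculation:
R = R0 * wind_factor * slope_factor
= 3.4 * 4.9 * 2.2
= 16.66 * 2.2
= 36.65 m/min

36.65


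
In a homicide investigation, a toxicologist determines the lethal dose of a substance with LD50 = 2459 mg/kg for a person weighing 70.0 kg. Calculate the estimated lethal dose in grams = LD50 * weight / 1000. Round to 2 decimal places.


Lethal dose calculation:
Lethal dose = LD50 * body_weight / 1000
= 2459 * 70.0 / 1000
= 172130 / 1000
= 172.13 g

172.13


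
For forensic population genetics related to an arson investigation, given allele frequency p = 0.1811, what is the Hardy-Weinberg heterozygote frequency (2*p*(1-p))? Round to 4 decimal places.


Hardy-Weinberg heterozygote frequency:
q = 1 - p = 1 - 0.1811 = 0.8189
2pq = 2 * 0.1811 * 0.8189 = 0.2966

0.2966


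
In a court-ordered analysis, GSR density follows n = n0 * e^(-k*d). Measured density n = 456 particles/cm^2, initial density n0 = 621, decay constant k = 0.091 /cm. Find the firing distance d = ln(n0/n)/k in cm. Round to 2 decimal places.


GSR distance calculation:
n0/n = 621 / 456 = 1.361842
ln(n0/n) = 0.308838
d = 0.308838 / 0.091 = 3.39 cm

3.39


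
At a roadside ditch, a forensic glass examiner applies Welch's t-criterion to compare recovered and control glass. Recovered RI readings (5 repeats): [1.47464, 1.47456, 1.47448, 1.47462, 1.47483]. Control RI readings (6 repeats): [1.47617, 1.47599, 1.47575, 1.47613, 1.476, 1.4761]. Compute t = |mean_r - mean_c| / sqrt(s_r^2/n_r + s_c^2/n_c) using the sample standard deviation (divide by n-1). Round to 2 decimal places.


Welch's t-criterion for glass RI comparison:
Recovered mean = sum / n_r = 7.37313 / 5 = 1.474626
Control mean = sum / n_c = 8.85614 / 6 = 1.4760233
Recovered sample variance s_r^2 = 1.688e-08
Control sample variance s_c^2 = 2.30267e-08
Welch SE (unpooled) = sqrt(s_r^2/n_r + s_c^2/n_c) = sqrt(3.376e-09 + 3.83778e-09) = sqrt(7.21378e-09) = 8.4934e-05
|mean_r - mean_c| = 0.00139733
t = 0.00139733 / 8.4934e-05 = 16.45

16.45


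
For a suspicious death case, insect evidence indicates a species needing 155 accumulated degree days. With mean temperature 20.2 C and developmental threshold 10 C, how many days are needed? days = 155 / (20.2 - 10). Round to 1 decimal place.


Insect development time:
Effective temperature = avg_temp - T_base = 20.2 - 10 = 10.2 C
Days = ADD / effective_temp = 155 / 10.2 = 15.2 days

15.2


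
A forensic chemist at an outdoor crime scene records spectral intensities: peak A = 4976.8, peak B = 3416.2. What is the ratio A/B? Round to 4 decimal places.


Spectral peak ratio:
Peak A = 4976.8 counts
Peak B = 3416.2 counts
Ratio = 4976.8 / 3416.2 = 1.4568

1.4568


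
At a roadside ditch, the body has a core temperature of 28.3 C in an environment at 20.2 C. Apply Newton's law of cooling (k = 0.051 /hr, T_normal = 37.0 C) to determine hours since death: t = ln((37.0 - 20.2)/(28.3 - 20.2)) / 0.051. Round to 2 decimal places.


Using Newton's law of cooling:
t = ln((T_normal - T_ambient) / (T_body - T_ambient)) / k
T_normal - T_ambient = 16.8
T_body - T_ambient = 8.1
Ratio = 2.074074
ln(ratio) = 0.729515
t = 0.729515 / 0.051 = 14.30 hours

14.30


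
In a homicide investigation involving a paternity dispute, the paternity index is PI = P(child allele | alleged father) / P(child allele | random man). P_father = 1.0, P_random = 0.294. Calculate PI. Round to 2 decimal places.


Paternity Index calculation:
PI = P(allele|father) / P(allele|random)
PI = 1.0 / 0.294
PI = 3.40

3.40


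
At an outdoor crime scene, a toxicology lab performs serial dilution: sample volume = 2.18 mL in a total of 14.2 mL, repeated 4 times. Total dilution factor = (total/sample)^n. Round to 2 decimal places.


Dilution factor calculation:
Single dilution = V_total / V_sample = 14.2 / 2.18 ≈ 6.513761
Number of dilutions = 4
Total DF = (14.2 / 2.18)^4 (full precision, rounded at the end) = 1800.23

1800.23
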